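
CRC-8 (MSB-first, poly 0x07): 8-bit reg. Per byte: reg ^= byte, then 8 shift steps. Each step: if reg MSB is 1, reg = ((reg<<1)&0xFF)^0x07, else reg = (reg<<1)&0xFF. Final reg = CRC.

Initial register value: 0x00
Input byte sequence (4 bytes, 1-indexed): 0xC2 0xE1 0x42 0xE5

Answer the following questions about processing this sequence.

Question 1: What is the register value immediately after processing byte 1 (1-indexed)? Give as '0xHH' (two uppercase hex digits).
After byte 1 (0xC2): reg=0x40

Answer: 0x40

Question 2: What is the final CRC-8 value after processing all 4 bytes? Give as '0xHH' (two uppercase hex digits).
After byte 1 (0xC2): reg=0x40
After byte 2 (0xE1): reg=0x6E
After byte 3 (0x42): reg=0xC4
After byte 4 (0xE5): reg=0xE7

Answer: 0xE7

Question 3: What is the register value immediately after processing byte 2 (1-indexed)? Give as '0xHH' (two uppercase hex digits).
After byte 1 (0xC2): reg=0x40
After byte 2 (0xE1): reg=0x6E

Answer: 0x6E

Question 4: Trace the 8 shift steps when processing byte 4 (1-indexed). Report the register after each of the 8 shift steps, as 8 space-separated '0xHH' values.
Answer: 0x42 0x84 0x0F 0x1E 0x3C 0x78 0xF0 0xE7

Derivation:
After byte 1 (0xC2): reg=0x40
After byte 2 (0xE1): reg=0x6E
After byte 3 (0x42): reg=0xC4
Register before byte 4: 0xC4
After XOR with byte 0xE5: 0x21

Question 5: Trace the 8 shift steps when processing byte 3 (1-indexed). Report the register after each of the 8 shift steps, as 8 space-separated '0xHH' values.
After byte 1 (0xC2): reg=0x40
After byte 2 (0xE1): reg=0x6E
Register before byte 3: 0x6E
After XOR with byte 0x42: 0x2C

Answer: 0x58 0xB0 0x67 0xCE 0x9B 0x31 0x62 0xC4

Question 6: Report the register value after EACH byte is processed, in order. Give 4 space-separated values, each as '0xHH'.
0x40 0x6E 0xC4 0xE7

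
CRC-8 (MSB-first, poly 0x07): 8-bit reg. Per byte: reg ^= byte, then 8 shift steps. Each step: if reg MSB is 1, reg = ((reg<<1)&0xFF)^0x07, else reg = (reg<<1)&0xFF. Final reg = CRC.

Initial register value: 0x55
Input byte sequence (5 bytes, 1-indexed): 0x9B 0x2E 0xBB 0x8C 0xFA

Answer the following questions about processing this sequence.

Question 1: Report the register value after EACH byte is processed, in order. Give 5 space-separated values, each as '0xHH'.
0x64 0xF1 0xF1 0x74 0xA3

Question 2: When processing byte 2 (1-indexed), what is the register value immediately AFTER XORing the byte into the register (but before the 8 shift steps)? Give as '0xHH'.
Register before byte 2: 0x64
Byte 2: 0x2E
0x64 XOR 0x2E = 0x4A

Answer: 0x4A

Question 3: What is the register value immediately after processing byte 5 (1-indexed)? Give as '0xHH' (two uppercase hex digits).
Answer: 0xA3

Derivation:
After byte 1 (0x9B): reg=0x64
After byte 2 (0x2E): reg=0xF1
After byte 3 (0xBB): reg=0xF1
After byte 4 (0x8C): reg=0x74
After byte 5 (0xFA): reg=0xA3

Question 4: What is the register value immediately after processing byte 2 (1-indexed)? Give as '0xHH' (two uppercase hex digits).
Answer: 0xF1

Derivation:
After byte 1 (0x9B): reg=0x64
After byte 2 (0x2E): reg=0xF1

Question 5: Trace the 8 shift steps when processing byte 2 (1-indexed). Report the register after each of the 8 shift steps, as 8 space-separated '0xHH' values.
After byte 1 (0x9B): reg=0x64
Register before byte 2: 0x64
After XOR with byte 0x2E: 0x4A

Answer: 0x94 0x2F 0x5E 0xBC 0x7F 0xFE 0xFB 0xF1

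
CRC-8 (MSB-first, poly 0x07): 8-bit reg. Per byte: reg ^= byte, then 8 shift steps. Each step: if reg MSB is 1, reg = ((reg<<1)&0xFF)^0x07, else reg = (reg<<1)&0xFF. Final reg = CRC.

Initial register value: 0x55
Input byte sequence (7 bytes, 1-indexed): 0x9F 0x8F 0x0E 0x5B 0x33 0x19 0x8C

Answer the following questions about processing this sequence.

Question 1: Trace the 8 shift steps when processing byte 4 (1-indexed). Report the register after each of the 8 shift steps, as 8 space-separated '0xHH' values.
Answer: 0x1C 0x38 0x70 0xE0 0xC7 0x89 0x15 0x2A

Derivation:
After byte 1 (0x9F): reg=0x78
After byte 2 (0x8F): reg=0xCB
After byte 3 (0x0E): reg=0x55
Register before byte 4: 0x55
After XOR with byte 0x5B: 0x0E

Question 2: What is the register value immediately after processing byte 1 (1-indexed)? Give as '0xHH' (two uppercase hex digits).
After byte 1 (0x9F): reg=0x78

Answer: 0x78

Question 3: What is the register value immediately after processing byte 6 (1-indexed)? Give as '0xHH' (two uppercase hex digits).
After byte 1 (0x9F): reg=0x78
After byte 2 (0x8F): reg=0xCB
After byte 3 (0x0E): reg=0x55
After byte 4 (0x5B): reg=0x2A
After byte 5 (0x33): reg=0x4F
After byte 6 (0x19): reg=0xA5

Answer: 0xA5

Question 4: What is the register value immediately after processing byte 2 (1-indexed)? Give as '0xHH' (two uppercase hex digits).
After byte 1 (0x9F): reg=0x78
After byte 2 (0x8F): reg=0xCB

Answer: 0xCB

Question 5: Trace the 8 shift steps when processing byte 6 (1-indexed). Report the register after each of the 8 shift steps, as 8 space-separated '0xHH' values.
After byte 1 (0x9F): reg=0x78
After byte 2 (0x8F): reg=0xCB
After byte 3 (0x0E): reg=0x55
After byte 4 (0x5B): reg=0x2A
After byte 5 (0x33): reg=0x4F
Register before byte 6: 0x4F
After XOR with byte 0x19: 0x56

Answer: 0xAC 0x5F 0xBE 0x7B 0xF6 0xEB 0xD1 0xA5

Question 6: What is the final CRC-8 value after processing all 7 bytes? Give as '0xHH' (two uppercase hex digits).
After byte 1 (0x9F): reg=0x78
After byte 2 (0x8F): reg=0xCB
After byte 3 (0x0E): reg=0x55
After byte 4 (0x5B): reg=0x2A
After byte 5 (0x33): reg=0x4F
After byte 6 (0x19): reg=0xA5
After byte 7 (0x8C): reg=0xDF

Answer: 0xDF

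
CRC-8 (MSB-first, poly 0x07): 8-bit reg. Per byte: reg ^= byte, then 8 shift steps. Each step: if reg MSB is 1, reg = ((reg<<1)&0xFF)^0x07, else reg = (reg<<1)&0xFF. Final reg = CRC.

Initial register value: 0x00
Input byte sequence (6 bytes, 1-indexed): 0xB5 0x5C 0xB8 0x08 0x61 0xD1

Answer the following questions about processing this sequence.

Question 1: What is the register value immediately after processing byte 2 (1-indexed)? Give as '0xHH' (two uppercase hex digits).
After byte 1 (0xB5): reg=0x02
After byte 2 (0x5C): reg=0x9D

Answer: 0x9D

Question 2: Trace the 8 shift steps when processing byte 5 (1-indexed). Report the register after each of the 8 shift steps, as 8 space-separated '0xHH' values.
Answer: 0x6B 0xD6 0xAB 0x51 0xA2 0x43 0x86 0x0B

Derivation:
After byte 1 (0xB5): reg=0x02
After byte 2 (0x5C): reg=0x9D
After byte 3 (0xB8): reg=0xFB
After byte 4 (0x08): reg=0xD7
Register before byte 5: 0xD7
After XOR with byte 0x61: 0xB6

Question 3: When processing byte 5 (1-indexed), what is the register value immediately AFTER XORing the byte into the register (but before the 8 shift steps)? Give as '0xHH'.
Register before byte 5: 0xD7
Byte 5: 0x61
0xD7 XOR 0x61 = 0xB6

Answer: 0xB6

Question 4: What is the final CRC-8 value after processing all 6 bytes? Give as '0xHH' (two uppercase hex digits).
Answer: 0x08

Derivation:
After byte 1 (0xB5): reg=0x02
After byte 2 (0x5C): reg=0x9D
After byte 3 (0xB8): reg=0xFB
After byte 4 (0x08): reg=0xD7
After byte 5 (0x61): reg=0x0B
After byte 6 (0xD1): reg=0x08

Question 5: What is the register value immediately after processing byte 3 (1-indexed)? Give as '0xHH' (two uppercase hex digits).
After byte 1 (0xB5): reg=0x02
After byte 2 (0x5C): reg=0x9D
After byte 3 (0xB8): reg=0xFB

Answer: 0xFB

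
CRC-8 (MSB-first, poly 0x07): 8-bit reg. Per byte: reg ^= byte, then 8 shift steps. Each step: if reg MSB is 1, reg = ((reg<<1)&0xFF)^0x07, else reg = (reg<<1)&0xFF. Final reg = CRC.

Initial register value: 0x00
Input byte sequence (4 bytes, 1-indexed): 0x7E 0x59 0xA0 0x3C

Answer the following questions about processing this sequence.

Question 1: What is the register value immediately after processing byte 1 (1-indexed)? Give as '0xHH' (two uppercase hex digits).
After byte 1 (0x7E): reg=0x7D

Answer: 0x7D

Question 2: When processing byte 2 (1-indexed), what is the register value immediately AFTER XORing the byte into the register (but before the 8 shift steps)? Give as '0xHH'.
Register before byte 2: 0x7D
Byte 2: 0x59
0x7D XOR 0x59 = 0x24

Answer: 0x24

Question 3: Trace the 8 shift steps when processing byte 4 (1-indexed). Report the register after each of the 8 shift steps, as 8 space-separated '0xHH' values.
After byte 1 (0x7E): reg=0x7D
After byte 2 (0x59): reg=0xFC
After byte 3 (0xA0): reg=0x93
Register before byte 4: 0x93
After XOR with byte 0x3C: 0xAF

Answer: 0x59 0xB2 0x63 0xC6 0x8B 0x11 0x22 0x44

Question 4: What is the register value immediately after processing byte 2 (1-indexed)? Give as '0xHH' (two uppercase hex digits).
After byte 1 (0x7E): reg=0x7D
After byte 2 (0x59): reg=0xFC

Answer: 0xFC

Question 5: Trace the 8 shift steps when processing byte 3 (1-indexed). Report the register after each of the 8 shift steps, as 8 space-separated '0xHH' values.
After byte 1 (0x7E): reg=0x7D
After byte 2 (0x59): reg=0xFC
Register before byte 3: 0xFC
After XOR with byte 0xA0: 0x5C

Answer: 0xB8 0x77 0xEE 0xDB 0xB1 0x65 0xCA 0x93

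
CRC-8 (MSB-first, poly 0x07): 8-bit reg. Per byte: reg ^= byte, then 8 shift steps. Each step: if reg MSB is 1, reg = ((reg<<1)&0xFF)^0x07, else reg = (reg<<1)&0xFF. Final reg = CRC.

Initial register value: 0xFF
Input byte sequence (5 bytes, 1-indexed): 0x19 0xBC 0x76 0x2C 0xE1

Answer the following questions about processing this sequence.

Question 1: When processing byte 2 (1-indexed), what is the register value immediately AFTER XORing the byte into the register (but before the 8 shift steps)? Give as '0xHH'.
Answer: 0x00

Derivation:
Register before byte 2: 0xBC
Byte 2: 0xBC
0xBC XOR 0xBC = 0x00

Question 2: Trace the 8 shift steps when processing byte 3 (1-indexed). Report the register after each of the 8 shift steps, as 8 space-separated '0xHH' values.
After byte 1 (0x19): reg=0xBC
After byte 2 (0xBC): reg=0x00
Register before byte 3: 0x00
After XOR with byte 0x76: 0x76

Answer: 0xEC 0xDF 0xB9 0x75 0xEA 0xD3 0xA1 0x45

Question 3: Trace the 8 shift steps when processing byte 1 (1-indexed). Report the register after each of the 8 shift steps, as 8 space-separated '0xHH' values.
Answer: 0xCB 0x91 0x25 0x4A 0x94 0x2F 0x5E 0xBC

Derivation:
Register before byte 1: 0xFF
After XOR with byte 0x19: 0xE6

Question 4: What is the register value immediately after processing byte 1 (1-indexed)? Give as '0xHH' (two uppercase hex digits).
Answer: 0xBC

Derivation:
After byte 1 (0x19): reg=0xBC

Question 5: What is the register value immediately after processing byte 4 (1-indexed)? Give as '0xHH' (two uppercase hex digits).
Answer: 0x18

Derivation:
After byte 1 (0x19): reg=0xBC
After byte 2 (0xBC): reg=0x00
After byte 3 (0x76): reg=0x45
After byte 4 (0x2C): reg=0x18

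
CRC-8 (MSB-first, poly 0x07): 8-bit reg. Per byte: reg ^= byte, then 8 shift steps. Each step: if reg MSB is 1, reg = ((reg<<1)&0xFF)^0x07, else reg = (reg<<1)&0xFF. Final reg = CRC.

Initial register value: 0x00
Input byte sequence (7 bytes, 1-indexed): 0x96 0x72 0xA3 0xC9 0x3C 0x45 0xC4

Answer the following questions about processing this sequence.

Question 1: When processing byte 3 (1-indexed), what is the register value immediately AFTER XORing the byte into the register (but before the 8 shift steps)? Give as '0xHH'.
Answer: 0x65

Derivation:
Register before byte 3: 0xC6
Byte 3: 0xA3
0xC6 XOR 0xA3 = 0x65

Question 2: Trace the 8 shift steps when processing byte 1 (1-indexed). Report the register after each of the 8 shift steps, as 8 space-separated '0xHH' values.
Answer: 0x2B 0x56 0xAC 0x5F 0xBE 0x7B 0xF6 0xEB

Derivation:
Register before byte 1: 0x00
After XOR with byte 0x96: 0x96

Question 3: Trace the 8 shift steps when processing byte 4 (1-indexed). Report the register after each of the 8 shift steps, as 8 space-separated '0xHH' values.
Answer: 0xED 0xDD 0xBD 0x7D 0xFA 0xF3 0xE1 0xC5

Derivation:
After byte 1 (0x96): reg=0xEB
After byte 2 (0x72): reg=0xC6
After byte 3 (0xA3): reg=0x3C
Register before byte 4: 0x3C
After XOR with byte 0xC9: 0xF5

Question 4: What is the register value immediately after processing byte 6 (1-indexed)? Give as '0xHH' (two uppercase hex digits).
Answer: 0x75

Derivation:
After byte 1 (0x96): reg=0xEB
After byte 2 (0x72): reg=0xC6
After byte 3 (0xA3): reg=0x3C
After byte 4 (0xC9): reg=0xC5
After byte 5 (0x3C): reg=0xE1
After byte 6 (0x45): reg=0x75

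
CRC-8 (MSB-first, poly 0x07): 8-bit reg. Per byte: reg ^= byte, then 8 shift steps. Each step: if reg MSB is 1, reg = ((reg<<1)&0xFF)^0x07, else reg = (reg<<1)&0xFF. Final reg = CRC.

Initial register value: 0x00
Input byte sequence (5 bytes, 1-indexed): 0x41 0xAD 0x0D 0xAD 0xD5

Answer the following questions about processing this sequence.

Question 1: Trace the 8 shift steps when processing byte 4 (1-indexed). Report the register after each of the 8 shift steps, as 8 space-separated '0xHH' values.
After byte 1 (0x41): reg=0xC0
After byte 2 (0xAD): reg=0x04
After byte 3 (0x0D): reg=0x3F
Register before byte 4: 0x3F
After XOR with byte 0xAD: 0x92

Answer: 0x23 0x46 0x8C 0x1F 0x3E 0x7C 0xF8 0xF7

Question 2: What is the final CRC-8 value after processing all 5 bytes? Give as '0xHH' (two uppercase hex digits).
Answer: 0xEE

Derivation:
After byte 1 (0x41): reg=0xC0
After byte 2 (0xAD): reg=0x04
After byte 3 (0x0D): reg=0x3F
After byte 4 (0xAD): reg=0xF7
After byte 5 (0xD5): reg=0xEE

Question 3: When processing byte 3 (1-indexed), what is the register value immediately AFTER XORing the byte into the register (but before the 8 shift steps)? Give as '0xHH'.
Register before byte 3: 0x04
Byte 3: 0x0D
0x04 XOR 0x0D = 0x09

Answer: 0x09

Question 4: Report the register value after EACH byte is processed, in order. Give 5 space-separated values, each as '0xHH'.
0xC0 0x04 0x3F 0xF7 0xEE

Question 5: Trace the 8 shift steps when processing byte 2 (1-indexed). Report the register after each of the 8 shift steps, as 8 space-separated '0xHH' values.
Answer: 0xDA 0xB3 0x61 0xC2 0x83 0x01 0x02 0x04

Derivation:
After byte 1 (0x41): reg=0xC0
Register before byte 2: 0xC0
After XOR with byte 0xAD: 0x6D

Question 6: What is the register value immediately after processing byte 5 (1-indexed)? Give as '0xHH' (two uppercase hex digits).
Answer: 0xEE

Derivation:
After byte 1 (0x41): reg=0xC0
After byte 2 (0xAD): reg=0x04
After byte 3 (0x0D): reg=0x3F
After byte 4 (0xAD): reg=0xF7
After byte 5 (0xD5): reg=0xEE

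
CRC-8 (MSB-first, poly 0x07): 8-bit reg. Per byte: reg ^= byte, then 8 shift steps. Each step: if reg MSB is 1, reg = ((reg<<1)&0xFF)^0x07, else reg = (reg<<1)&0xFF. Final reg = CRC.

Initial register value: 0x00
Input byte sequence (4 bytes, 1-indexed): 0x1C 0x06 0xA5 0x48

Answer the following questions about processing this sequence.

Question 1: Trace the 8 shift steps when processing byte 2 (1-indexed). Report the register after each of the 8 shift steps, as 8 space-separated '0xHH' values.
Answer: 0xA4 0x4F 0x9E 0x3B 0x76 0xEC 0xDF 0xB9

Derivation:
After byte 1 (0x1C): reg=0x54
Register before byte 2: 0x54
After XOR with byte 0x06: 0x52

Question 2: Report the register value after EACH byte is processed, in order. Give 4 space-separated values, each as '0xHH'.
0x54 0xB9 0x54 0x54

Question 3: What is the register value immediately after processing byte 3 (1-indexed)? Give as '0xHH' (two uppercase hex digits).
After byte 1 (0x1C): reg=0x54
After byte 2 (0x06): reg=0xB9
After byte 3 (0xA5): reg=0x54

Answer: 0x54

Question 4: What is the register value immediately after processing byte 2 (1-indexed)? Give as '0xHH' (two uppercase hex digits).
After byte 1 (0x1C): reg=0x54
After byte 2 (0x06): reg=0xB9

Answer: 0xB9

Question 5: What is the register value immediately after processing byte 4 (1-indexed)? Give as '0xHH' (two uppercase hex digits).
Answer: 0x54

Derivation:
After byte 1 (0x1C): reg=0x54
After byte 2 (0x06): reg=0xB9
After byte 3 (0xA5): reg=0x54
After byte 4 (0x48): reg=0x54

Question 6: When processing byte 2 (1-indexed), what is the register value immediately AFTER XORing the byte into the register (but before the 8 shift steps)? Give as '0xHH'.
Register before byte 2: 0x54
Byte 2: 0x06
0x54 XOR 0x06 = 0x52

Answer: 0x52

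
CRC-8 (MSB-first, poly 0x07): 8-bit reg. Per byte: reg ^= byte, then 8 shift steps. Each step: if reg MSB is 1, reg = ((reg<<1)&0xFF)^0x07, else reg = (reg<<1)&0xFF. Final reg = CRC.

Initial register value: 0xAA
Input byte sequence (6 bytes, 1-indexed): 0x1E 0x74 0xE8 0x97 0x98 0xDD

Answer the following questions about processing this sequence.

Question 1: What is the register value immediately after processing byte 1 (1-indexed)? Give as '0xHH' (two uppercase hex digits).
After byte 1 (0x1E): reg=0x05

Answer: 0x05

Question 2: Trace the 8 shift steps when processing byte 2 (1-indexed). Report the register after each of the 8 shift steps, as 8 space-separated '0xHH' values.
After byte 1 (0x1E): reg=0x05
Register before byte 2: 0x05
After XOR with byte 0x74: 0x71

Answer: 0xE2 0xC3 0x81 0x05 0x0A 0x14 0x28 0x50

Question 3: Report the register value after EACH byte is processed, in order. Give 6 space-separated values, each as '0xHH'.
0x05 0x50 0x21 0x0B 0xF0 0xC3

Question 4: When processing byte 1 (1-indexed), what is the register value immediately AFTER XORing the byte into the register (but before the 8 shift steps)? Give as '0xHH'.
Register before byte 1: 0xAA
Byte 1: 0x1E
0xAA XOR 0x1E = 0xB4

Answer: 0xB4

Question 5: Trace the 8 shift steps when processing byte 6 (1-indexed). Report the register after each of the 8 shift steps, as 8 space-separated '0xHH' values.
Answer: 0x5A 0xB4 0x6F 0xDE 0xBB 0x71 0xE2 0xC3

Derivation:
After byte 1 (0x1E): reg=0x05
After byte 2 (0x74): reg=0x50
After byte 3 (0xE8): reg=0x21
After byte 4 (0x97): reg=0x0B
After byte 5 (0x98): reg=0xF0
Register before byte 6: 0xF0
After XOR with byte 0xDD: 0x2D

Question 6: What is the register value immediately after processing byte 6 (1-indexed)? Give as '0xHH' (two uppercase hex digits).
After byte 1 (0x1E): reg=0x05
After byte 2 (0x74): reg=0x50
After byte 3 (0xE8): reg=0x21
After byte 4 (0x97): reg=0x0B
After byte 5 (0x98): reg=0xF0
After byte 6 (0xDD): reg=0xC3

Answer: 0xC3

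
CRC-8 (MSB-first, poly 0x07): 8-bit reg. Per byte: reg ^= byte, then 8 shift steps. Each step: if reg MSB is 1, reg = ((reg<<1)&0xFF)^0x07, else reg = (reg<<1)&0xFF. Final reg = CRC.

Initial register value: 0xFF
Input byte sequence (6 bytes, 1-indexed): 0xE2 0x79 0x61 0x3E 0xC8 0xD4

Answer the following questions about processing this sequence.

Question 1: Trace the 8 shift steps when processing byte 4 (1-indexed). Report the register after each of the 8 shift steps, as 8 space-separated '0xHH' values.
After byte 1 (0xE2): reg=0x53
After byte 2 (0x79): reg=0xD6
After byte 3 (0x61): reg=0x0C
Register before byte 4: 0x0C
After XOR with byte 0x3E: 0x32

Answer: 0x64 0xC8 0x97 0x29 0x52 0xA4 0x4F 0x9E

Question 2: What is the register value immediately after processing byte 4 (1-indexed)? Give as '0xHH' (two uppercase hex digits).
Answer: 0x9E

Derivation:
After byte 1 (0xE2): reg=0x53
After byte 2 (0x79): reg=0xD6
After byte 3 (0x61): reg=0x0C
After byte 4 (0x3E): reg=0x9E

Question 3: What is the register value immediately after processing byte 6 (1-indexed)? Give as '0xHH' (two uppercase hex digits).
After byte 1 (0xE2): reg=0x53
After byte 2 (0x79): reg=0xD6
After byte 3 (0x61): reg=0x0C
After byte 4 (0x3E): reg=0x9E
After byte 5 (0xC8): reg=0xA5
After byte 6 (0xD4): reg=0x50

Answer: 0x50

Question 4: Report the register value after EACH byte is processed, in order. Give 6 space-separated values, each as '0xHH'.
0x53 0xD6 0x0C 0x9E 0xA5 0x50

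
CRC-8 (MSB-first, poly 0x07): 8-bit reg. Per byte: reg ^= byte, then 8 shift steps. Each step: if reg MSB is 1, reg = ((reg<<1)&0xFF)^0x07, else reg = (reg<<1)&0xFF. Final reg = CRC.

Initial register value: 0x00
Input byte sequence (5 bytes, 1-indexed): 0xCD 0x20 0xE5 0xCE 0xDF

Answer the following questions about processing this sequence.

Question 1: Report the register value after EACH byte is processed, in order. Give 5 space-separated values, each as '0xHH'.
0x6D 0xE4 0x07 0x71 0x43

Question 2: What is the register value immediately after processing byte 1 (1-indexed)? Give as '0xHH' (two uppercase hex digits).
After byte 1 (0xCD): reg=0x6D

Answer: 0x6D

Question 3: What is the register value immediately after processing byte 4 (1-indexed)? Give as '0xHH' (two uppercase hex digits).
After byte 1 (0xCD): reg=0x6D
After byte 2 (0x20): reg=0xE4
After byte 3 (0xE5): reg=0x07
After byte 4 (0xCE): reg=0x71

Answer: 0x71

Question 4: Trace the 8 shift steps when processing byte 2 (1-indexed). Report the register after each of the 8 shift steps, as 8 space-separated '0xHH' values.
After byte 1 (0xCD): reg=0x6D
Register before byte 2: 0x6D
After XOR with byte 0x20: 0x4D

Answer: 0x9A 0x33 0x66 0xCC 0x9F 0x39 0x72 0xE4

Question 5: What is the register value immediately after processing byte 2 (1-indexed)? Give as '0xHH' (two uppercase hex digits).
After byte 1 (0xCD): reg=0x6D
After byte 2 (0x20): reg=0xE4

Answer: 0xE4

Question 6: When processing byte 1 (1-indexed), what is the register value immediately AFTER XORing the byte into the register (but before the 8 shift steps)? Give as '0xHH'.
Answer: 0xCD

Derivation:
Register before byte 1: 0x00
Byte 1: 0xCD
0x00 XOR 0xCD = 0xCD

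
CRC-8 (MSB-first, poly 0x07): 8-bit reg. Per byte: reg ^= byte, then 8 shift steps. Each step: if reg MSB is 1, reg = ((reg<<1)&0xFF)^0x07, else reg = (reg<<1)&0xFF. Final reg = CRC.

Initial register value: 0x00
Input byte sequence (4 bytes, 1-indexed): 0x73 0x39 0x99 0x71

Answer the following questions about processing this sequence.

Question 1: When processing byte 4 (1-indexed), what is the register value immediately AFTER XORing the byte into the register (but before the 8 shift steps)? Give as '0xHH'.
Register before byte 4: 0x58
Byte 4: 0x71
0x58 XOR 0x71 = 0x29

Answer: 0x29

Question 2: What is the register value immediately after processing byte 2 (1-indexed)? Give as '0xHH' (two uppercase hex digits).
After byte 1 (0x73): reg=0x5E
After byte 2 (0x39): reg=0x32

Answer: 0x32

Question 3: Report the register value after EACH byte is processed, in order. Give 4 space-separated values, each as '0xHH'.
0x5E 0x32 0x58 0xDF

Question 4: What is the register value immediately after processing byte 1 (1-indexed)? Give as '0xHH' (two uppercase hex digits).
After byte 1 (0x73): reg=0x5E

Answer: 0x5E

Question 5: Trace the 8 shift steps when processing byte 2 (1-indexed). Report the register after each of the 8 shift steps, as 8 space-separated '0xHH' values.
After byte 1 (0x73): reg=0x5E
Register before byte 2: 0x5E
After XOR with byte 0x39: 0x67

Answer: 0xCE 0x9B 0x31 0x62 0xC4 0x8F 0x19 0x32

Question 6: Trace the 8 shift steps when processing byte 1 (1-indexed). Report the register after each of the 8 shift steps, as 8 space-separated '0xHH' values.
Register before byte 1: 0x00
After XOR with byte 0x73: 0x73

Answer: 0xE6 0xCB 0x91 0x25 0x4A 0x94 0x2F 0x5E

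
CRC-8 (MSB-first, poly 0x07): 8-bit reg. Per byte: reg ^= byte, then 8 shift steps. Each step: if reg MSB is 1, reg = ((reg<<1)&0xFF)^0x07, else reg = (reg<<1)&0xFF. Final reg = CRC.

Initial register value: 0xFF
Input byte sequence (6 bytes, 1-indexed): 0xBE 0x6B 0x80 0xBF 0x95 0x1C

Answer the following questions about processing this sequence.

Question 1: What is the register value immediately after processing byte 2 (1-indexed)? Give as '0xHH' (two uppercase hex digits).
After byte 1 (0xBE): reg=0xC0
After byte 2 (0x6B): reg=0x58

Answer: 0x58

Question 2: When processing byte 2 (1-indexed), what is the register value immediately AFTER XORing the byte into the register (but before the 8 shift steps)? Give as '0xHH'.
Register before byte 2: 0xC0
Byte 2: 0x6B
0xC0 XOR 0x6B = 0xAB

Answer: 0xAB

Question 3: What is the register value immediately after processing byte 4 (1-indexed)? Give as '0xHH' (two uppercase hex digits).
After byte 1 (0xBE): reg=0xC0
After byte 2 (0x6B): reg=0x58
After byte 3 (0x80): reg=0x06
After byte 4 (0xBF): reg=0x26

Answer: 0x26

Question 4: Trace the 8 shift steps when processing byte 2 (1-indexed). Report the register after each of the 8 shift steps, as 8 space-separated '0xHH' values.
After byte 1 (0xBE): reg=0xC0
Register before byte 2: 0xC0
After XOR with byte 0x6B: 0xAB

Answer: 0x51 0xA2 0x43 0x86 0x0B 0x16 0x2C 0x58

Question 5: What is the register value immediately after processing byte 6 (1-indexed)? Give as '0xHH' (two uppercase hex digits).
Answer: 0x24

Derivation:
After byte 1 (0xBE): reg=0xC0
After byte 2 (0x6B): reg=0x58
After byte 3 (0x80): reg=0x06
After byte 4 (0xBF): reg=0x26
After byte 5 (0x95): reg=0x10
After byte 6 (0x1C): reg=0x24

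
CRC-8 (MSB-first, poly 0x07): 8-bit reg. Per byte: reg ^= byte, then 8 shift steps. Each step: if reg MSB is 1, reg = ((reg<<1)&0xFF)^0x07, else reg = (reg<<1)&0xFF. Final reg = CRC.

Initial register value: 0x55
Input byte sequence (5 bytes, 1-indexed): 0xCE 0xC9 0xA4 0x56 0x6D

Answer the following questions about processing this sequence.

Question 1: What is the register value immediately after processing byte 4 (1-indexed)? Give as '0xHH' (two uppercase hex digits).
After byte 1 (0xCE): reg=0xC8
After byte 2 (0xC9): reg=0x07
After byte 3 (0xA4): reg=0x60
After byte 4 (0x56): reg=0x82

Answer: 0x82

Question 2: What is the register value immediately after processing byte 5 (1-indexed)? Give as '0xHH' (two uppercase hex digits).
After byte 1 (0xCE): reg=0xC8
After byte 2 (0xC9): reg=0x07
After byte 3 (0xA4): reg=0x60
After byte 4 (0x56): reg=0x82
After byte 5 (0x6D): reg=0x83

Answer: 0x83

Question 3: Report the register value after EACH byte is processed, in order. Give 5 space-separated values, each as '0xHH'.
0xC8 0x07 0x60 0x82 0x83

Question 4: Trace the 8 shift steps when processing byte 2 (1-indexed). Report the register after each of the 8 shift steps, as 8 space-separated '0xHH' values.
Answer: 0x02 0x04 0x08 0x10 0x20 0x40 0x80 0x07

Derivation:
After byte 1 (0xCE): reg=0xC8
Register before byte 2: 0xC8
After XOR with byte 0xC9: 0x01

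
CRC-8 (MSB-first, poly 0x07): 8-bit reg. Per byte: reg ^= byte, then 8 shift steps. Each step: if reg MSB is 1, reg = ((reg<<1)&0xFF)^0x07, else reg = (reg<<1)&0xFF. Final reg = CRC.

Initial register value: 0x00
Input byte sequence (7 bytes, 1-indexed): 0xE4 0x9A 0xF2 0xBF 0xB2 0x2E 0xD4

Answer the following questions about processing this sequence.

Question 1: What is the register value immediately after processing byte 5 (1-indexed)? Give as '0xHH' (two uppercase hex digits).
Answer: 0x5F

Derivation:
After byte 1 (0xE4): reg=0xB2
After byte 2 (0x9A): reg=0xD8
After byte 3 (0xF2): reg=0xD6
After byte 4 (0xBF): reg=0x18
After byte 5 (0xB2): reg=0x5F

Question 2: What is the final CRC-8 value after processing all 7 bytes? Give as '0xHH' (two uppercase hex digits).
After byte 1 (0xE4): reg=0xB2
After byte 2 (0x9A): reg=0xD8
After byte 3 (0xF2): reg=0xD6
After byte 4 (0xBF): reg=0x18
After byte 5 (0xB2): reg=0x5F
After byte 6 (0x2E): reg=0x50
After byte 7 (0xD4): reg=0x95

Answer: 0x95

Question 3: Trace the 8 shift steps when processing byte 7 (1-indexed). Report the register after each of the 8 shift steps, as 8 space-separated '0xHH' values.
After byte 1 (0xE4): reg=0xB2
After byte 2 (0x9A): reg=0xD8
After byte 3 (0xF2): reg=0xD6
After byte 4 (0xBF): reg=0x18
After byte 5 (0xB2): reg=0x5F
After byte 6 (0x2E): reg=0x50
Register before byte 7: 0x50
After XOR with byte 0xD4: 0x84

Answer: 0x0F 0x1E 0x3C 0x78 0xF0 0xE7 0xC9 0x95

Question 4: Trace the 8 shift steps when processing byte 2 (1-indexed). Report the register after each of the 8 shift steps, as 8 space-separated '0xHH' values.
Answer: 0x50 0xA0 0x47 0x8E 0x1B 0x36 0x6C 0xD8

Derivation:
After byte 1 (0xE4): reg=0xB2
Register before byte 2: 0xB2
After XOR with byte 0x9A: 0x28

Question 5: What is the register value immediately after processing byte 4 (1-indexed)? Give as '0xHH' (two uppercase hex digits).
Answer: 0x18

Derivation:
After byte 1 (0xE4): reg=0xB2
After byte 2 (0x9A): reg=0xD8
After byte 3 (0xF2): reg=0xD6
After byte 4 (0xBF): reg=0x18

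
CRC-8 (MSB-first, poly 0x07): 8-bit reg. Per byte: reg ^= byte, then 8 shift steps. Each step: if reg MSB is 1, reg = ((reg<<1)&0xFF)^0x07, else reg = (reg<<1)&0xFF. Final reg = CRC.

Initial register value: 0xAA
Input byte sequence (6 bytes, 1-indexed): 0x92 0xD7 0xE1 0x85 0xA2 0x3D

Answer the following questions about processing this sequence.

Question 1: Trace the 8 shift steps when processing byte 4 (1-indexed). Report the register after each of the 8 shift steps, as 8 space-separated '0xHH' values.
After byte 1 (0x92): reg=0xA8
After byte 2 (0xD7): reg=0x7A
After byte 3 (0xE1): reg=0xC8
Register before byte 4: 0xC8
After XOR with byte 0x85: 0x4D

Answer: 0x9A 0x33 0x66 0xCC 0x9F 0x39 0x72 0xE4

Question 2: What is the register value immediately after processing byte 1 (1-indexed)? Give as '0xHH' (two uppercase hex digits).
After byte 1 (0x92): reg=0xA8

Answer: 0xA8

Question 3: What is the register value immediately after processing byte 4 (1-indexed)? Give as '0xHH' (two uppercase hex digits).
After byte 1 (0x92): reg=0xA8
After byte 2 (0xD7): reg=0x7A
After byte 3 (0xE1): reg=0xC8
After byte 4 (0x85): reg=0xE4

Answer: 0xE4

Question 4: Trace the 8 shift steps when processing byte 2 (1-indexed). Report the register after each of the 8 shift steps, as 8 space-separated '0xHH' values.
Answer: 0xFE 0xFB 0xF1 0xE5 0xCD 0x9D 0x3D 0x7A

Derivation:
After byte 1 (0x92): reg=0xA8
Register before byte 2: 0xA8
After XOR with byte 0xD7: 0x7F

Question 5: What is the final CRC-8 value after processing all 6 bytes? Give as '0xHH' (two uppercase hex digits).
After byte 1 (0x92): reg=0xA8
After byte 2 (0xD7): reg=0x7A
After byte 3 (0xE1): reg=0xC8
After byte 4 (0x85): reg=0xE4
After byte 5 (0xA2): reg=0xD5
After byte 6 (0x3D): reg=0x96

Answer: 0x96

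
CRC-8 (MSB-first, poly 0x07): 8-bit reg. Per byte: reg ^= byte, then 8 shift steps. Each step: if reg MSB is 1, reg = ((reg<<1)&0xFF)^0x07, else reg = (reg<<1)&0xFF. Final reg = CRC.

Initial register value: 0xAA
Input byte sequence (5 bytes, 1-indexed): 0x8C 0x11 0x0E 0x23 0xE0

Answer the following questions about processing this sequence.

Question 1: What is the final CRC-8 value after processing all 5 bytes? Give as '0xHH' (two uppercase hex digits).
Answer: 0x4D

Derivation:
After byte 1 (0x8C): reg=0xF2
After byte 2 (0x11): reg=0xA7
After byte 3 (0x0E): reg=0x56
After byte 4 (0x23): reg=0x4C
After byte 5 (0xE0): reg=0x4D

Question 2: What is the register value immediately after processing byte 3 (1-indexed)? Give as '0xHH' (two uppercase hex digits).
After byte 1 (0x8C): reg=0xF2
After byte 2 (0x11): reg=0xA7
After byte 3 (0x0E): reg=0x56

Answer: 0x56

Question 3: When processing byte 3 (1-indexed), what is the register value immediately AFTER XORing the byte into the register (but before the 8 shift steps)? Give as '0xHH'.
Register before byte 3: 0xA7
Byte 3: 0x0E
0xA7 XOR 0x0E = 0xA9

Answer: 0xA9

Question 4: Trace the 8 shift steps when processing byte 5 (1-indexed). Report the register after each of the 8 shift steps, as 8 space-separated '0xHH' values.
Answer: 0x5F 0xBE 0x7B 0xF6 0xEB 0xD1 0xA5 0x4D

Derivation:
After byte 1 (0x8C): reg=0xF2
After byte 2 (0x11): reg=0xA7
After byte 3 (0x0E): reg=0x56
After byte 4 (0x23): reg=0x4C
Register before byte 5: 0x4C
After XOR with byte 0xE0: 0xAC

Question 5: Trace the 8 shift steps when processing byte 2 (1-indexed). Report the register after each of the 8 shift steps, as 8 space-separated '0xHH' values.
Answer: 0xC1 0x85 0x0D 0x1A 0x34 0x68 0xD0 0xA7

Derivation:
After byte 1 (0x8C): reg=0xF2
Register before byte 2: 0xF2
After XOR with byte 0x11: 0xE3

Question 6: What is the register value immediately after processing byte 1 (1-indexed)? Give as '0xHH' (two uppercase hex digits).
After byte 1 (0x8C): reg=0xF2

Answer: 0xF2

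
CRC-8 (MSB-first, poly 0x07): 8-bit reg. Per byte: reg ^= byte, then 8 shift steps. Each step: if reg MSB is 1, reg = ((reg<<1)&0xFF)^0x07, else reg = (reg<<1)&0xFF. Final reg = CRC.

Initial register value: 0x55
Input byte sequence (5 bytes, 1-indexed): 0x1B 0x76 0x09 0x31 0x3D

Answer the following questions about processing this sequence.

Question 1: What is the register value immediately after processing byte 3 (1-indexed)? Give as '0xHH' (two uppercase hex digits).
After byte 1 (0x1B): reg=0xED
After byte 2 (0x76): reg=0xC8
After byte 3 (0x09): reg=0x49

Answer: 0x49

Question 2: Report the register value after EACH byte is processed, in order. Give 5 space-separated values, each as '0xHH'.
0xED 0xC8 0x49 0x6F 0xB9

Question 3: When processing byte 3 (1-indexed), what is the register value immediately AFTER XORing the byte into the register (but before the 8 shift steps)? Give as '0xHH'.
Answer: 0xC1

Derivation:
Register before byte 3: 0xC8
Byte 3: 0x09
0xC8 XOR 0x09 = 0xC1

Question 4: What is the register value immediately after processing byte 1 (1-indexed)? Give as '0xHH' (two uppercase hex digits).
Answer: 0xED

Derivation:
After byte 1 (0x1B): reg=0xED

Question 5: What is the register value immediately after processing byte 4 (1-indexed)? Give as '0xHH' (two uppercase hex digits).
After byte 1 (0x1B): reg=0xED
After byte 2 (0x76): reg=0xC8
After byte 3 (0x09): reg=0x49
After byte 4 (0x31): reg=0x6F

Answer: 0x6F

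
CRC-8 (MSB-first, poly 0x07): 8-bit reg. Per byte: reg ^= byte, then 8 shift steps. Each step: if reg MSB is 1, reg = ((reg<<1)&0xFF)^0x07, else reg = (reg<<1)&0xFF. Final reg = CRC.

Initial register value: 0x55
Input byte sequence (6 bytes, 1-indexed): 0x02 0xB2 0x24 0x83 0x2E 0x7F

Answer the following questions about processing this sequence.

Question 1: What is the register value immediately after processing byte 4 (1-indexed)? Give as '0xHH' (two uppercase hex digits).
After byte 1 (0x02): reg=0xA2
After byte 2 (0xB2): reg=0x70
After byte 3 (0x24): reg=0xAB
After byte 4 (0x83): reg=0xD8

Answer: 0xD8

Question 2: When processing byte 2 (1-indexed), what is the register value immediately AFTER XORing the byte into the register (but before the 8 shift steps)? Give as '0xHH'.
Answer: 0x10

Derivation:
Register before byte 2: 0xA2
Byte 2: 0xB2
0xA2 XOR 0xB2 = 0x10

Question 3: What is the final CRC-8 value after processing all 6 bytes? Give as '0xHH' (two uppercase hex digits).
After byte 1 (0x02): reg=0xA2
After byte 2 (0xB2): reg=0x70
After byte 3 (0x24): reg=0xAB
After byte 4 (0x83): reg=0xD8
After byte 5 (0x2E): reg=0xCC
After byte 6 (0x7F): reg=0x10

Answer: 0x10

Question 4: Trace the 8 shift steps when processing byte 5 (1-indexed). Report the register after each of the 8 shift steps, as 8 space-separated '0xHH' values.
After byte 1 (0x02): reg=0xA2
After byte 2 (0xB2): reg=0x70
After byte 3 (0x24): reg=0xAB
After byte 4 (0x83): reg=0xD8
Register before byte 5: 0xD8
After XOR with byte 0x2E: 0xF6

Answer: 0xEB 0xD1 0xA5 0x4D 0x9A 0x33 0x66 0xCC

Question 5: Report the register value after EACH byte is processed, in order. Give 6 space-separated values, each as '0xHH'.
0xA2 0x70 0xAB 0xD8 0xCC 0x10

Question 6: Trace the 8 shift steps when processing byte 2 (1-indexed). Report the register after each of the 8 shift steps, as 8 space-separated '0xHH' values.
After byte 1 (0x02): reg=0xA2
Register before byte 2: 0xA2
After XOR with byte 0xB2: 0x10

Answer: 0x20 0x40 0x80 0x07 0x0E 0x1C 0x38 0x70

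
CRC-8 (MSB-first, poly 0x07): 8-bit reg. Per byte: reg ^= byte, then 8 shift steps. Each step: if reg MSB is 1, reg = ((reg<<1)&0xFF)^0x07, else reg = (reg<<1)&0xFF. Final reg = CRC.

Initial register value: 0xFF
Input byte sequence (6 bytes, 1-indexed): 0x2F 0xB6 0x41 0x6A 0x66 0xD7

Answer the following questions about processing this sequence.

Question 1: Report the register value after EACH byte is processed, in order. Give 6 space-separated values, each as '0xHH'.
0x3E 0xB1 0xDE 0x05 0x2E 0xE1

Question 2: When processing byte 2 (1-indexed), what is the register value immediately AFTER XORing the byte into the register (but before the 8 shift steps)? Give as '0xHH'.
Register before byte 2: 0x3E
Byte 2: 0xB6
0x3E XOR 0xB6 = 0x88

Answer: 0x88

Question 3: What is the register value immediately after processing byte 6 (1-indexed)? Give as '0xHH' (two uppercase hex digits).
After byte 1 (0x2F): reg=0x3E
After byte 2 (0xB6): reg=0xB1
After byte 3 (0x41): reg=0xDE
After byte 4 (0x6A): reg=0x05
After byte 5 (0x66): reg=0x2E
After byte 6 (0xD7): reg=0xE1

Answer: 0xE1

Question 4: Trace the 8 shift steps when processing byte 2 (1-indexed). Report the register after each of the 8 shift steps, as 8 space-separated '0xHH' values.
Answer: 0x17 0x2E 0x5C 0xB8 0x77 0xEE 0xDB 0xB1

Derivation:
After byte 1 (0x2F): reg=0x3E
Register before byte 2: 0x3E
After XOR with byte 0xB6: 0x88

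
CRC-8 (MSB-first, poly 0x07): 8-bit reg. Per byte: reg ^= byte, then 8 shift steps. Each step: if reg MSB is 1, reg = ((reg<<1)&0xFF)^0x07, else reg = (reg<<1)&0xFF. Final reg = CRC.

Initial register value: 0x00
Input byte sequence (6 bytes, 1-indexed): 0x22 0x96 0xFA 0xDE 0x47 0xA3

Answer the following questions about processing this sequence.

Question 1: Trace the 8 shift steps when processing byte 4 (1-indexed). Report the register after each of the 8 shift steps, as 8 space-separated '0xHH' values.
Answer: 0x78 0xF0 0xE7 0xC9 0x95 0x2D 0x5A 0xB4

Derivation:
After byte 1 (0x22): reg=0xEE
After byte 2 (0x96): reg=0x6F
After byte 3 (0xFA): reg=0xE2
Register before byte 4: 0xE2
After XOR with byte 0xDE: 0x3C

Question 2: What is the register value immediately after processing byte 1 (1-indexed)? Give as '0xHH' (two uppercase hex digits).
Answer: 0xEE

Derivation:
After byte 1 (0x22): reg=0xEE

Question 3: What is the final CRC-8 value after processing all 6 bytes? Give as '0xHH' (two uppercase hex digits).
Answer: 0x4B

Derivation:
After byte 1 (0x22): reg=0xEE
After byte 2 (0x96): reg=0x6F
After byte 3 (0xFA): reg=0xE2
After byte 4 (0xDE): reg=0xB4
After byte 5 (0x47): reg=0xD7
After byte 6 (0xA3): reg=0x4B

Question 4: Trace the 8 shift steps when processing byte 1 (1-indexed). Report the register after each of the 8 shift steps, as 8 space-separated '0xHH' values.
Register before byte 1: 0x00
After XOR with byte 0x22: 0x22

Answer: 0x44 0x88 0x17 0x2E 0x5C 0xB8 0x77 0xEE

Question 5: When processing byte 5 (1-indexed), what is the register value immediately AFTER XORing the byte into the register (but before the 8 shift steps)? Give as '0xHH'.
Answer: 0xF3

Derivation:
Register before byte 5: 0xB4
Byte 5: 0x47
0xB4 XOR 0x47 = 0xF3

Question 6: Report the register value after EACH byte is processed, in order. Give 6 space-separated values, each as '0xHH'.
0xEE 0x6F 0xE2 0xB4 0xD7 0x4B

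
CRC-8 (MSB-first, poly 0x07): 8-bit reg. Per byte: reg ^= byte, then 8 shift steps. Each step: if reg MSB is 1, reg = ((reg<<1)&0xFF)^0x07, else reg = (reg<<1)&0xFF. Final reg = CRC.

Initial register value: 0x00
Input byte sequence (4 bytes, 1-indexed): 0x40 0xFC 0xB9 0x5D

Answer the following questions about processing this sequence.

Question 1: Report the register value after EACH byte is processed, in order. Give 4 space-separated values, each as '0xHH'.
0xC7 0xA1 0x48 0x6B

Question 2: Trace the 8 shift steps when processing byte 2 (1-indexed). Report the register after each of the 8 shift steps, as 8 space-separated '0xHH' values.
After byte 1 (0x40): reg=0xC7
Register before byte 2: 0xC7
After XOR with byte 0xFC: 0x3B

Answer: 0x76 0xEC 0xDF 0xB9 0x75 0xEA 0xD3 0xA1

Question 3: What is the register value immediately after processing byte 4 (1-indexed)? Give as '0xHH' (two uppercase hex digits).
Answer: 0x6B

Derivation:
After byte 1 (0x40): reg=0xC7
After byte 2 (0xFC): reg=0xA1
After byte 3 (0xB9): reg=0x48
After byte 4 (0x5D): reg=0x6B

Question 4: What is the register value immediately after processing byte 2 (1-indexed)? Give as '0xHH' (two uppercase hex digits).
After byte 1 (0x40): reg=0xC7
After byte 2 (0xFC): reg=0xA1

Answer: 0xA1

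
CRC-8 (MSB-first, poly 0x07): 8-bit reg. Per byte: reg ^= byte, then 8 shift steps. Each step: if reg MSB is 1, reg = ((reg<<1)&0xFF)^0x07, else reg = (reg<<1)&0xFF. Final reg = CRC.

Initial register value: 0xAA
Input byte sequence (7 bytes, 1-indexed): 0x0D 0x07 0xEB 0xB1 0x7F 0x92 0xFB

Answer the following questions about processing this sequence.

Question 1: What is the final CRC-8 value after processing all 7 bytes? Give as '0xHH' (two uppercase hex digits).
After byte 1 (0x0D): reg=0x7C
After byte 2 (0x07): reg=0x66
After byte 3 (0xEB): reg=0xAA
After byte 4 (0xB1): reg=0x41
After byte 5 (0x7F): reg=0xBA
After byte 6 (0x92): reg=0xD8
After byte 7 (0xFB): reg=0xE9

Answer: 0xE9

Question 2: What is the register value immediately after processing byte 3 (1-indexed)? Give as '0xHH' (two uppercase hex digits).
After byte 1 (0x0D): reg=0x7C
After byte 2 (0x07): reg=0x66
After byte 3 (0xEB): reg=0xAA

Answer: 0xAA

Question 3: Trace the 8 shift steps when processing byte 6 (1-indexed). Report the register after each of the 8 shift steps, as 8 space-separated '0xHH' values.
After byte 1 (0x0D): reg=0x7C
After byte 2 (0x07): reg=0x66
After byte 3 (0xEB): reg=0xAA
After byte 4 (0xB1): reg=0x41
After byte 5 (0x7F): reg=0xBA
Register before byte 6: 0xBA
After XOR with byte 0x92: 0x28

Answer: 0x50 0xA0 0x47 0x8E 0x1B 0x36 0x6C 0xD8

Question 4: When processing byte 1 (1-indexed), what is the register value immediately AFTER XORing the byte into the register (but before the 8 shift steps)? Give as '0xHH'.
Answer: 0xA7

Derivation:
Register before byte 1: 0xAA
Byte 1: 0x0D
0xAA XOR 0x0D = 0xA7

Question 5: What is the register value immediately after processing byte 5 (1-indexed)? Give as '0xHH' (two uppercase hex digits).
Answer: 0xBA

Derivation:
After byte 1 (0x0D): reg=0x7C
After byte 2 (0x07): reg=0x66
After byte 3 (0xEB): reg=0xAA
After byte 4 (0xB1): reg=0x41
After byte 5 (0x7F): reg=0xBA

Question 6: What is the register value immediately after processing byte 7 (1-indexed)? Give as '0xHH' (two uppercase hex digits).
Answer: 0xE9

Derivation:
After byte 1 (0x0D): reg=0x7C
After byte 2 (0x07): reg=0x66
After byte 3 (0xEB): reg=0xAA
After byte 4 (0xB1): reg=0x41
After byte 5 (0x7F): reg=0xBA
After byte 6 (0x92): reg=0xD8
After byte 7 (0xFB): reg=0xE9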